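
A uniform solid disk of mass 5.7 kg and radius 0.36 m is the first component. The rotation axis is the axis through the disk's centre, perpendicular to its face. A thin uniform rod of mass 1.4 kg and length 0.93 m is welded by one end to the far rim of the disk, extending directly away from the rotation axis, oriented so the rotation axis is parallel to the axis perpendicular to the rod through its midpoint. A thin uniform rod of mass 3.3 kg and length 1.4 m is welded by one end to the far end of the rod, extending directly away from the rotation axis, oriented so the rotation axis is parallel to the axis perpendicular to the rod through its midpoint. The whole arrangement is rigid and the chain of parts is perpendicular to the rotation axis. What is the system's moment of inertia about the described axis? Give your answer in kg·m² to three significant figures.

Solid disk: I_cm = (1/2)MR² = (1/2)(5.7)(0.36)² = 0.36936 kg·m²; axis through the centre, so I = 0.36936 kg·m².
Thin rod: I_cm = (1/12)ML² = (1/12)(1.4)(0.93)² = 0.10091 kg·m²; centre at d = 0.36 + 0.465 = 0.825 m, so the parallel axis theorem gives I = 0.10091 + (1.4)(0.825)² = 1.0538 kg·m².
Thin rod: I_cm = (1/12)ML² = (1/12)(3.3)(1.4)² = 0.539 kg·m²; centre at d = 0.36 + 0.465 + 0.465 + 0.7 = 1.99 m, so the parallel axis theorem gives I = 0.539 + (3.3)(1.99)² = 13.607 kg·m².
Total I = 0.36936 + 1.0538 + 13.607 = 15.03 kg·m².

15.0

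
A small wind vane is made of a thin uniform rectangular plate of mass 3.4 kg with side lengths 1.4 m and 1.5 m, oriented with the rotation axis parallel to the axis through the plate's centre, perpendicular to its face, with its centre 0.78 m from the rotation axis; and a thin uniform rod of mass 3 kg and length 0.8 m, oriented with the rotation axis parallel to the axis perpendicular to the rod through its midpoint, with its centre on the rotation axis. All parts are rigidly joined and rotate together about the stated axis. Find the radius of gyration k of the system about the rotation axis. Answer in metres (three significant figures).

0.731

Rectangular plate: I_cm = (1/12)M(a²+b²) = (1/12)(3.4)[(1.4)² + (1.5)²] = 1.1928 kg·m²; centre at d = 0.78 m, so the parallel axis theorem gives I = 1.1928 + (3.4)(0.78)² = 3.2614 kg·m².
Thin rod: I_cm = (1/12)ML² = (1/12)(3)(0.8)² = 0.16 kg·m²; axis through the centre, so I = 0.16 kg·m².
Total I = 3.4214 kg·m²; total mass M = 6.4 kg.
k = √(I/M) = √(3.4214/6.4) = 0.73116 m.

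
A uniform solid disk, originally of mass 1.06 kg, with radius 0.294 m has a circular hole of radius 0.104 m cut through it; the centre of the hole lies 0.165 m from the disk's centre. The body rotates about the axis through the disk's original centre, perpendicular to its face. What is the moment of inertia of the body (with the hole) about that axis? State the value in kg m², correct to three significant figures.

Unpierced body about its centre: I₀ = (1/2)MR² = (1/2)(1.06)(0.294)² = 0.045811 kg m².
The removed disk has mass m = M·(r/R)² = (1.06)(0.104/0.294)² = 0.13264 kg (same uniform areal density).
Its moment of inertia about the rotation axis (parallel-axis theorem): I_hole = (1/2)mr² + md² = (1/2)(0.13264)(0.104)² + (0.13264)(0.165)² = 0.0043285 kg m².
Treating the hole as negative mass, I = I₀ − I_hole = 0.045811 − 0.0043285 = 0.041483 kg m².

0.0415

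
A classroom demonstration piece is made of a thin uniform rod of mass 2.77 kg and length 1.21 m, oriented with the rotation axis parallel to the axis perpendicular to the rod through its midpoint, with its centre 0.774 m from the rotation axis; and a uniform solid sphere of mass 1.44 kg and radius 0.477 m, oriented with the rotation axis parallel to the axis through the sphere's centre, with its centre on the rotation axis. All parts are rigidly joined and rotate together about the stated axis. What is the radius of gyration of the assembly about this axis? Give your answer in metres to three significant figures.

0.711

Thin rod: I_cm = (1/12)ML² = (1/12)(2.77)(1.21)² = 0.33796 kg m^2; centre at d = 0.774 m, so I = I_cm + Md² gives I = 0.33796 + (2.77)(0.774)² = 1.9974 kg m^2.
Solid sphere: I_cm = (2/5)MR² = (2/5)(1.44)(0.477)² = 0.13106 kg m^2; axis through the centre, so I = 0.13106 kg m^2.
Total I = 2.1285 kg m^2; total mass M = 4.21 kg.
k = √(I/M) = √(2.1285/4.21) = 0.71104 m.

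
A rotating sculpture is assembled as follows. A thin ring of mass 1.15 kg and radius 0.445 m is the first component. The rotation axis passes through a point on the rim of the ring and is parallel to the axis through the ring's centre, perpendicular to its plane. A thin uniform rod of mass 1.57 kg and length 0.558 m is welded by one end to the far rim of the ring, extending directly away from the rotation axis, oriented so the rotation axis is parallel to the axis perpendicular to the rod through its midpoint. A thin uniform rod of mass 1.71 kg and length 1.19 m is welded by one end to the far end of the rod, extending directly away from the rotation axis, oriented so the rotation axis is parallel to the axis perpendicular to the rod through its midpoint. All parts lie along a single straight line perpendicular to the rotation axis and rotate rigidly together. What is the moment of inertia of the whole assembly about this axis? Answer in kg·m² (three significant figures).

9.98

Thin ring: I_cm = MR² = (1.15)(0.445)² = 0.22773 kg·m²; centre at d = 0.445 m, so the parallel axis theorem gives I = 0.22773 + (1.15)(0.445)² = 0.45546 kg·m².
Thin rod: I_cm = (1/12)ML² = (1/12)(1.57)(0.558)² = 0.040737 kg·m²; centre at d = 0.445 + 0.445 + 0.279 = 1.169 m, so the parallel axis theorem gives I = 0.040737 + (1.57)(1.169)² = 2.1862 kg·m².
Thin rod: I_cm = (1/12)ML² = (1/12)(1.71)(1.19)² = 0.20179 kg·m²; centre at d = 0.445 + 0.445 + 0.279 + 0.279 + 0.595 = 2.043 m, so the parallel axis theorem gives I = 0.20179 + (1.71)(2.043)² = 7.3391 kg·m².
Total I = 0.45546 + 2.1862 + 7.3391 = 9.9808 kg·m².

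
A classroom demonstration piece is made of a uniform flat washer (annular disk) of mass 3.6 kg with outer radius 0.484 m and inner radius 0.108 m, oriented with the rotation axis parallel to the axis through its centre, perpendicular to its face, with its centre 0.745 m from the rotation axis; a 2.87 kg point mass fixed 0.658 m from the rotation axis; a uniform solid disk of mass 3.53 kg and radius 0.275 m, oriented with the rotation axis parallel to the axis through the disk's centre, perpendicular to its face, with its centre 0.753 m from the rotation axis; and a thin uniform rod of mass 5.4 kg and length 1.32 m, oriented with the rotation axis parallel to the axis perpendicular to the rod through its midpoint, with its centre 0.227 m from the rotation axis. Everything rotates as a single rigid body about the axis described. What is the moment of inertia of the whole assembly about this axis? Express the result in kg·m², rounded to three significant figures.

6.88

Annular disk: I_cm = (1/2)M(R²+r²) = (1/2)(3.6)[(0.484)² + (0.108)²] = 0.44266 kg·m²; centre at d = 0.745 m, so the parallel axis theorem gives I = 0.44266 + (3.6)(0.745)² = 2.4407 kg·m².
Point mass: I_cm = 0; centre at d = 0.658 m, so the parallel axis theorem gives I = 0 + (2.87)(0.658)² = 1.2426 kg·m².
Solid disk: I_cm = (1/2)MR² = (1/2)(3.53)(0.275)² = 0.13348 kg·m²; centre at d = 0.753 m, so the parallel axis theorem gives I = 0.13348 + (3.53)(0.753)² = 2.135 kg·m².
Thin rod: I_cm = (1/12)ML² = (1/12)(5.4)(1.32)² = 0.78408 kg·m²; centre at d = 0.227 m, so the parallel axis theorem gives I = 0.78408 + (5.4)(0.227)² = 1.0623 kg·m².
Total I = 2.4407 + 1.2426 + 2.135 + 1.0623 = 6.8807 kg·m².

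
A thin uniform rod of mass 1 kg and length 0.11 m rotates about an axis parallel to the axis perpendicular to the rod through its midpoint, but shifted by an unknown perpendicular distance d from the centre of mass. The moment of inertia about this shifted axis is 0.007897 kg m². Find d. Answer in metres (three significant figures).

0.0830

About the centre-of-mass axis, I_cm = (1/12)ML² = (1/12)(1)(0.11)² = 0.0010083 kg m².
Parallel axis theorem: I = I_cm + Md², so Md² = 0.007897 − 0.0010083 = 0.0068887 kg m².
d = √(0.0068887 / 1) = 0.082998 m.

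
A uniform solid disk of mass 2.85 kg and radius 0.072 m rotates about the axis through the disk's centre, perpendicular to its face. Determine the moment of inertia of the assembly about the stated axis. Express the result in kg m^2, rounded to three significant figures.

0.00739

I_cm = (1/2)MR² = (1/2)(2.85)(0.072)² = 0.0073872 kg m^2; axis through the centre, so I = 0.0073872 kg m^2.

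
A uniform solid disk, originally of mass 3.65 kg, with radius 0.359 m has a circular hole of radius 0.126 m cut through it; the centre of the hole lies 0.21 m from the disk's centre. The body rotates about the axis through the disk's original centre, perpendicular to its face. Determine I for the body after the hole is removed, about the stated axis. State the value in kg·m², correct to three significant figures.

Unpierced body about its centre: I₀ = (1/2)MR² = (1/2)(3.65)(0.359)² = 0.23521 kg·m².
The removed disk has mass m = M·(r/R)² = (3.65)(0.126/0.359)² = 0.44962 kg (same uniform areal density).
Its moment of inertia about the rotation axis (parallel-axis theorem): I_hole = (1/2)mr² + md² = (1/2)(0.44962)(0.126)² + (0.44962)(0.21)² = 0.023397 kg·m².
Treating the hole as negative mass, I = I₀ − I_hole = 0.23521 − 0.023397 = 0.21181 kg·m².

0.212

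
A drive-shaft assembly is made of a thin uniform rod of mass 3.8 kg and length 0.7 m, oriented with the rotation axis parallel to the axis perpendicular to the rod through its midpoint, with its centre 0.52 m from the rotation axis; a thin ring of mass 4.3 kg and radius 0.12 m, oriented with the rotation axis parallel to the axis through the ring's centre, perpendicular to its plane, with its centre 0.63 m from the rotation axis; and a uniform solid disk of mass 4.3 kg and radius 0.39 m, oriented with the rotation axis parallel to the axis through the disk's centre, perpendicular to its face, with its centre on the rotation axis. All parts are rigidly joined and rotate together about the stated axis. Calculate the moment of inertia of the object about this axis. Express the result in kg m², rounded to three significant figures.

Thin rod: I_cm = (1/12)ML² = (1/12)(3.8)(0.7)² = 0.15517 kg m²; centre at d = 0.52 m, so I = I_cm + Md² gives I = 0.15517 + (3.8)(0.52)² = 1.1827 kg m².
Thin ring: I_cm = MR² = (4.3)(0.12)² = 0.06192 kg m²; centre at d = 0.63 m, so I = I_cm + Md² gives I = 0.06192 + (4.3)(0.63)² = 1.7686 kg m².
Solid disk: I_cm = (1/2)MR² = (1/2)(4.3)(0.39)² = 0.32702 kg m²; axis through the centre, so I = 0.32702 kg m².
Total I = 1.1827 + 1.7686 + 0.32702 = 3.2783 kg m².

3.28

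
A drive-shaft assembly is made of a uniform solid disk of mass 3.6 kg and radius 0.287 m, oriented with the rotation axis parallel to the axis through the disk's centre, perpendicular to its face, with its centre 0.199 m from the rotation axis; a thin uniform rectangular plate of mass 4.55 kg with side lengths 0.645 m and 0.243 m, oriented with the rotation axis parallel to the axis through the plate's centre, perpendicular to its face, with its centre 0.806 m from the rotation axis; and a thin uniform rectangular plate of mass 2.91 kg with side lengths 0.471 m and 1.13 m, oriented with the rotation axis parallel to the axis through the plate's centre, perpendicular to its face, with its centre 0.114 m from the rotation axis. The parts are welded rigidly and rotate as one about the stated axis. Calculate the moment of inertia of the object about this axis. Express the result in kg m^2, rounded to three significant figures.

Solid disk: I_cm = (1/2)MR² = (1/2)(3.6)(0.287)² = 0.14826 kg m^2; centre at d = 0.199 m, so I = I_cm + Md² gives I = 0.14826 + (3.6)(0.199)² = 0.29083 kg m^2.
Rectangular plate: I_cm = (1/12)M(a²+b²) = (1/12)(4.55)[(0.645)² + (0.243)²] = 0.18013 kg m^2; centre at d = 0.806 m, so I = I_cm + Md² gives I = 0.18013 + (4.55)(0.806)² = 3.136 kg m^2.
Rectangular plate: I_cm = (1/12)M(a²+b²) = (1/12)(2.91)[(0.471)² + (1.13)²] = 0.36344 kg m^2; centre at d = 0.114 m, so I = I_cm + Md² gives I = 0.36344 + (2.91)(0.114)² = 0.40126 kg m^2.
Total I = 0.29083 + 3.136 + 0.40126 = 3.8281 kg m^2.

3.83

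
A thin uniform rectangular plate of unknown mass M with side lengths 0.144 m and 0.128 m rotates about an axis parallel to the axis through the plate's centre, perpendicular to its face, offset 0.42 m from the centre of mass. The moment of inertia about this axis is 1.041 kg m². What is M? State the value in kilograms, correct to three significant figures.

5.80

I = I_cm + Md² = (1/12)M(a²+b²) + Md² = M·[0.0833333·[(0.144)² + (0.128)²] + (0.42)²] = M·0.17949.
So M = 1.041 / 0.17949 = 5.7997 kg.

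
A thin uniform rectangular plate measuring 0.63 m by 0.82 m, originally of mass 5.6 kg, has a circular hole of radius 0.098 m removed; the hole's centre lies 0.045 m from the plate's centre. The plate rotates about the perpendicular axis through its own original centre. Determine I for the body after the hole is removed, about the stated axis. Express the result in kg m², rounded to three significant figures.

Unpierced body about its centre: I₀ = (1/12)M(a²+b²) = (1/12)(5.6)[(0.63)² + (0.82)²] = 0.49901 kg m².
The removed disk has mass m = M·πr²/(ab) = (5.6)·π(0.098)²/(0.63·0.82) = 0.32707 kg (same uniform areal density).
Its moment of inertia about the rotation axis (parallel-axis theorem): I_hole = (1/2)mr² + md² = (1/2)(0.32707)(0.098)² + (0.32707)(0.045)² = 0.0022329 kg m².
Treating the hole as negative mass, I = I₀ − I_hole = 0.49901 − 0.0022329 = 0.49677 kg m².

0.497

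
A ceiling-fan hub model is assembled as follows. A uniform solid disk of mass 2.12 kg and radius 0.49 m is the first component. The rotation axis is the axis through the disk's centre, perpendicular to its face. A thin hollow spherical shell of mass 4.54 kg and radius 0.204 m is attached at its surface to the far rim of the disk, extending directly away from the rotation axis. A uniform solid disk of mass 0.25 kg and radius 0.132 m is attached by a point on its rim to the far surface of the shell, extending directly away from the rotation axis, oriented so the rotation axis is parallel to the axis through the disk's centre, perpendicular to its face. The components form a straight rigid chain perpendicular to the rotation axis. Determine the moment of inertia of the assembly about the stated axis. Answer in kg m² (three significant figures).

Solid disk: I_cm = (1/2)MR² = (1/2)(2.12)(0.49)² = 0.25451 kg m²; axis through the centre, so I = 0.25451 kg m².
Spherical shell: I_cm = (2/3)MR² = (2/3)(4.54)(0.204)² = 0.12596 kg m²; centre at d = 0.49 + 0.204 = 0.694 m, so the parallel axis theorem gives I = 0.12596 + (4.54)(0.694)² = 2.3126 kg m².
Solid disk: I_cm = (1/2)MR² = (1/2)(0.25)(0.132)² = 0.002178 kg m²; centre at d = 0.49 + 0.204 + 0.204 + 0.132 = 1.03 m, so the parallel axis theorem gives I = 0.002178 + (0.25)(1.03)² = 0.2674 kg m².
Total I = 0.25451 + 2.3126 + 0.2674 = 2.8345 kg m².

2.83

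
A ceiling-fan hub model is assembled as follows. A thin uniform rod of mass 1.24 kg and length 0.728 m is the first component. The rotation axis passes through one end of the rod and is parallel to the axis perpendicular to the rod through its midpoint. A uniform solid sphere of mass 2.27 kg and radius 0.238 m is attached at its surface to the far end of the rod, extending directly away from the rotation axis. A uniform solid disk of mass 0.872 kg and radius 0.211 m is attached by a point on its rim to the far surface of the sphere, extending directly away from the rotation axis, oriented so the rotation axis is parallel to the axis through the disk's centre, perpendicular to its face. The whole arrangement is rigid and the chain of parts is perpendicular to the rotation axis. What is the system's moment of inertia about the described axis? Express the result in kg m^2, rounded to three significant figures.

4.15

Thin rod: I_cm = (1/12)ML² = (1/12)(1.24)(0.728)² = 0.054765 kg m^2; centre at d = 0.364 m, so the parallel axis theorem gives I = 0.054765 + (1.24)(0.364)² = 0.21906 kg m^2.
Solid sphere: I_cm = (2/5)MR² = (2/5)(2.27)(0.238)² = 0.051433 kg m^2; centre at d = 0.364 + 0.364 + 0.238 = 0.966 m, so the parallel axis theorem gives I = 0.051433 + (2.27)(0.966)² = 2.1697 kg m^2.
Solid disk: I_cm = (1/2)MR² = (1/2)(0.872)(0.211)² = 0.019411 kg m^2; centre at d = 0.364 + 0.364 + 0.238 + 0.238 + 0.211 = 1.415 m, so the parallel axis theorem gives I = 0.019411 + (0.872)(1.415)² = 1.7654 kg m^2.
Total I = 0.21906 + 2.1697 + 1.7654 = 4.1541 kg m^2.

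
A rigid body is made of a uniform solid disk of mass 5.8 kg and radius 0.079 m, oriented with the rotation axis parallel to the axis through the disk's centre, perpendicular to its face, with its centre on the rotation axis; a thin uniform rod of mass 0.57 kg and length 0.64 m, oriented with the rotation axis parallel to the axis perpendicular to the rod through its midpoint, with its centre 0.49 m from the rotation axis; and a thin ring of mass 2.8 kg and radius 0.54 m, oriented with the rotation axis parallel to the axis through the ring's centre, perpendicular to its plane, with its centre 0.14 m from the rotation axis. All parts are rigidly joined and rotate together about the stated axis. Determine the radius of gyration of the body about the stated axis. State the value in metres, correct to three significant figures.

0.338

Solid disk: I_cm = (1/2)MR² = (1/2)(5.8)(0.079)² = 0.018099 kg m^2; axis through the centre, so I = 0.018099 kg m^2.
Thin rod: I_cm = (1/12)ML² = (1/12)(0.57)(0.64)² = 0.019456 kg m^2; centre at d = 0.49 m, so the parallel axis theorem gives I = 0.019456 + (0.57)(0.49)² = 0.15631 kg m^2.
Thin ring: I_cm = MR² = (2.8)(0.54)² = 0.81648 kg m^2; centre at d = 0.14 m, so the parallel axis theorem gives I = 0.81648 + (2.8)(0.14)² = 0.87136 kg m^2.
Total I = 1.0458 kg m^2; total mass M = 9.17 kg.
k = √(I/M) = √(1.0458/9.17) = 0.3377 m.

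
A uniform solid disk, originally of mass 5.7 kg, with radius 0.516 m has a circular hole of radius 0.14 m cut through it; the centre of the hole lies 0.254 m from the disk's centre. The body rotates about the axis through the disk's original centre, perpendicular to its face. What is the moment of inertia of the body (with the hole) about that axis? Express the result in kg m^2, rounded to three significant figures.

Unpierced body about its centre: I₀ = (1/2)MR² = (1/2)(5.7)(0.516)² = 0.75883 kg m^2.
The removed disk has mass m = M·(r/R)² = (5.7)(0.14/0.516)² = 0.4196 kg (same uniform areal density).
Its moment of inertia about the rotation axis (parallel-axis theorem): I_hole = (1/2)mr² + md² = (1/2)(0.4196)(0.14)² + (0.4196)(0.254)² = 0.031183 kg m^2.
Treating the hole as negative mass, I = I₀ − I_hole = 0.75883 − 0.031183 = 0.72765 kg m^2.

0.728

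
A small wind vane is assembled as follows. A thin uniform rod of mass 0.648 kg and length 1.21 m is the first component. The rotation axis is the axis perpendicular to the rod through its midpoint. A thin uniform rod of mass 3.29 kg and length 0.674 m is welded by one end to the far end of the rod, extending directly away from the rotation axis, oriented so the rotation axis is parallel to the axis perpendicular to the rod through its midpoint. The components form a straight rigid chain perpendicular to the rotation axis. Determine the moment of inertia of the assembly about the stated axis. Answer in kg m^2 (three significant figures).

Thin rod: I_cm = (1/12)ML² = (1/12)(0.648)(1.21)² = 0.079061 kg m^2; axis through the centre, so I = 0.079061 kg m^2.
Thin rod: I_cm = (1/12)ML² = (1/12)(3.29)(0.674)² = 0.12455 kg m^2; centre at d = 0.605 + 0.337 = 0.942 m, so I = I_cm + Md² gives I = 0.12455 + (3.29)(0.942)² = 3.044 kg m^2.
Total I = 0.079061 + 3.044 = 3.123 kg m^2.

3.12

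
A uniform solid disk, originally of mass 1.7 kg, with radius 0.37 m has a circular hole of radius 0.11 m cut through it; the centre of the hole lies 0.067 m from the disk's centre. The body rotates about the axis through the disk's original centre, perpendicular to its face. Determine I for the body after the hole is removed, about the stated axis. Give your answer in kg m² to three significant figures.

0.115

Unpierced body about its centre: I₀ = (1/2)MR² = (1/2)(1.7)(0.37)² = 0.11636 kg m².
The removed disk has mass m = M·(r/R)² = (1.7)(0.11/0.37)² = 0.15026 kg (same uniform areal density).
Its moment of inertia about the rotation axis (parallel-axis theorem): I_hole = (1/2)mr² + md² = (1/2)(0.15026)(0.11)² + (0.15026)(0.067)² = 0.0015835 kg m².
Treating the hole as negative mass, I = I₀ − I_hole = 0.11636 − 0.0015835 = 0.11478 kg m².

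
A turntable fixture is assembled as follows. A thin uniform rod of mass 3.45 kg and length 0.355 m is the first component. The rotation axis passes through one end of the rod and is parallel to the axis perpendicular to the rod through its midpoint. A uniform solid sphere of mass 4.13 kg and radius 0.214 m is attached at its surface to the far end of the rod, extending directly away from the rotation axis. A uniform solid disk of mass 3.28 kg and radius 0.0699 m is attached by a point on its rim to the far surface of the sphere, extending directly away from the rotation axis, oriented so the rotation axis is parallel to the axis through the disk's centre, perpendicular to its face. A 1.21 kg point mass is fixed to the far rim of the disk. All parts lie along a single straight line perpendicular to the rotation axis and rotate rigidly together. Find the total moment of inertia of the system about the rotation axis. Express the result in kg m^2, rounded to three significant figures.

Thin rod: I_cm = (1/12)ML² = (1/12)(3.45)(0.355)² = 0.036232 kg m^2; centre at d = 0.1775 m, so the parallel axis theorem gives I = 0.036232 + (3.45)(0.1775)² = 0.14493 kg m^2.
Solid sphere: I_cm = (2/5)MR² = (2/5)(4.13)(0.214)² = 0.075655 kg m^2; centre at d = 0.1775 + 0.1775 + 0.214 = 0.569 m, so the parallel axis theorem gives I = 0.075655 + (4.13)(0.569)² = 1.4128 kg m^2.
Solid disk: I_cm = (1/2)MR² = (1/2)(3.28)(0.0699)² = 0.0080131 kg m^2; centre at d = 0.1775 + 0.1775 + 0.214 + 0.214 + 0.0699 = 0.8529 m, so the parallel axis theorem gives I = 0.0080131 + (3.28)(0.8529)² = 2.394 kg m^2.
Point mass: I_cm = 0; centre at d = 0.1775 + 0.1775 + 0.214 + 0.214 + 0.0699 + 0.0699 = 0.9228 m, so the parallel axis theorem gives I = 0 + (1.21)(0.9228)² = 1.0304 kg m^2.
Total I = 0.14493 + 1.4128 + 2.394 + 1.0304 = 4.9821 kg m^2.

4.98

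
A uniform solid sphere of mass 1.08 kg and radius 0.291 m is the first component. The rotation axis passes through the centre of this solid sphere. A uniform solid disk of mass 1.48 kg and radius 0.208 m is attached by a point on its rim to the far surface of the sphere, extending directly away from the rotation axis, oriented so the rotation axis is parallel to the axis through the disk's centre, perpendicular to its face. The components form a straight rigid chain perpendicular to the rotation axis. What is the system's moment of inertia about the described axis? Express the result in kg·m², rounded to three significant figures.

0.437

Solid sphere: I_cm = (2/5)MR² = (2/5)(1.08)(0.291)² = 0.036582 kg·m²; axis through the centre, so I = 0.036582 kg·m².
Solid disk: I_cm = (1/2)MR² = (1/2)(1.48)(0.208)² = 0.032015 kg·m²; centre at d = 0.291 + 0.208 = 0.499 m, so I = I_cm + Md² gives I = 0.032015 + (1.48)(0.499)² = 0.40054 kg·m².
Total I = 0.036582 + 0.40054 = 0.43712 kg·m².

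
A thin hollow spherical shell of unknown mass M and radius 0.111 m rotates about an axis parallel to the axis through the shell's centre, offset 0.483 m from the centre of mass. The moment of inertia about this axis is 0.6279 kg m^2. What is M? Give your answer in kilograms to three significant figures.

2.60

I = I_cm + Md² = (2/3)MR² + Md² = M·[0.666667·(0.111)² + (0.483)²] = M·0.2415.
So M = 0.6279 / 0.2415 = 2.6 kg.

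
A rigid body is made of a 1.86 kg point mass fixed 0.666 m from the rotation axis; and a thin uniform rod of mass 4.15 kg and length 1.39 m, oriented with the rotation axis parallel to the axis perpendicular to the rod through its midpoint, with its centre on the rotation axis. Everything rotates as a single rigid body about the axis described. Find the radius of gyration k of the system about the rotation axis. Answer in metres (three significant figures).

0.498

Point mass: I_cm = 0; centre at d = 0.666 m, so I = I_cm + Md² gives I = 0 + (1.86)(0.666)² = 0.82501 kg m².
Thin rod: I_cm = (1/12)ML² = (1/12)(4.15)(1.39)² = 0.66818 kg m²; axis through the centre, so I = 0.66818 kg m².
Total I = 1.4932 kg m²; total mass M = 6.01 kg.
k = √(I/M) = √(1.4932/6.01) = 0.49845 m.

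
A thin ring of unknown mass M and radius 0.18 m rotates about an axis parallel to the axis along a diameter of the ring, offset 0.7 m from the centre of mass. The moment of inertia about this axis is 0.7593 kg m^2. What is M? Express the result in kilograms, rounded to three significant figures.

I = I_cm + Md² = (1/2)MR² + Md² = M·[0.5·(0.18)² + (0.7)²] = M·0.5062.
So M = 0.7593 / 0.5062 = 1.5 kg.

1.50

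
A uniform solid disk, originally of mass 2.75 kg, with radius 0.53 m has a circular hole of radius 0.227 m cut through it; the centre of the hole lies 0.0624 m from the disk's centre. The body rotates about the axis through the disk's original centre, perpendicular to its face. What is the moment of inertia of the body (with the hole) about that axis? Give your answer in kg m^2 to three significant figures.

Unpierced body about its centre: I₀ = (1/2)MR² = (1/2)(2.75)(0.53)² = 0.38624 kg m^2.
The removed disk has mass m = M·(r/R)² = (2.75)(0.227/0.53)² = 0.50447 kg (same uniform areal density).
Its moment of inertia about the rotation axis (parallel-axis theorem): I_hole = (1/2)mr² + md² = (1/2)(0.50447)(0.227)² + (0.50447)(0.0624)² = 0.014962 kg m^2.
Treating the hole as negative mass, I = I₀ − I_hole = 0.38624 − 0.014962 = 0.37128 kg m^2.

0.371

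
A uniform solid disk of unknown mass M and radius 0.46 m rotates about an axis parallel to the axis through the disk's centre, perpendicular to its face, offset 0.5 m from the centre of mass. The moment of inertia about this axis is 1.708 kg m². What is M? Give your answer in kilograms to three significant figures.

4.80

I = I_cm + Md² = (1/2)MR² + Md² = M·[0.5·(0.46)² + (0.5)²] = M·0.3558.
So M = 1.708 / 0.3558 = 4.8004 kg.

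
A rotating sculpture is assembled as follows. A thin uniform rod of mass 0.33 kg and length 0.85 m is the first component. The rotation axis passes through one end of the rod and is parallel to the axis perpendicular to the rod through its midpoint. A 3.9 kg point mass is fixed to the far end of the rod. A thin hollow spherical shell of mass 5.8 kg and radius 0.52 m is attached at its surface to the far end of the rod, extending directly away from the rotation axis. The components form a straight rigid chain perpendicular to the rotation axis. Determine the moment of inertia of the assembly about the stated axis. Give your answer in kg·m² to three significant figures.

14.8

Thin rod: I_cm = (1/12)ML² = (1/12)(0.33)(0.85)² = 0.019869 kg·m²; centre at d = 0.425 m, so the parallel axis theorem gives I = 0.019869 + (0.33)(0.425)² = 0.079475 kg·m².
Point mass: I_cm = 0; centre at d = 0.425 + 0.425 = 0.85 m, so the parallel axis theorem gives I = 0 + (3.9)(0.85)² = 2.8177 kg·m².
Spherical shell: I_cm = (2/3)MR² = (2/3)(5.8)(0.52)² = 1.0455 kg·m²; centre at d = 0.425 + 0.425 + 0.52 = 1.37 m, so the parallel axis theorem gives I = 1.0455 + (5.8)(1.37)² = 11.932 kg·m².
Total I = 0.079475 + 2.8177 + 11.932 = 14.829 kg·m².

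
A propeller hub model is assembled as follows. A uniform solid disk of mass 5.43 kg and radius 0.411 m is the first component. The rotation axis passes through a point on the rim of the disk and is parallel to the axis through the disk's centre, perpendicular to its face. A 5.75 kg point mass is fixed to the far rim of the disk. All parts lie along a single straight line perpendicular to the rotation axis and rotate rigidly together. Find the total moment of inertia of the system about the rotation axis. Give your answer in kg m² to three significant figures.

Solid disk: I_cm = (1/2)MR² = (1/2)(5.43)(0.411)² = 0.45862 kg m²; centre at d = 0.411 m, so the parallel axis theorem gives I = 0.45862 + (5.43)(0.411)² = 1.3759 kg m².
Point mass: I_cm = 0; centre at d = 0.411 + 0.411 = 0.822 m, so the parallel axis theorem gives I = 0 + (5.75)(0.822)² = 3.8852 kg m².
Total I = 1.3759 + 3.8852 = 5.261 kg m².

5.26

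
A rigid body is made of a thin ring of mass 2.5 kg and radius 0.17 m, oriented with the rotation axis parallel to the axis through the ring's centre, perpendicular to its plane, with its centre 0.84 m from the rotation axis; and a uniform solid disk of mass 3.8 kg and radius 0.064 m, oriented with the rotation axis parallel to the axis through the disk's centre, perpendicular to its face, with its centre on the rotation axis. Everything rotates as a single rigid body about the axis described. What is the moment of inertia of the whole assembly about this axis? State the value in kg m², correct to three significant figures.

1.84

Thin ring: I_cm = MR² = (2.5)(0.17)² = 0.07225 kg m²; centre at d = 0.84 m, so the parallel axis theorem gives I = 0.07225 + (2.5)(0.84)² = 1.8362 kg m².
Solid disk: I_cm = (1/2)MR² = (1/2)(3.8)(0.064)² = 0.0077824 kg m²; axis through the centre, so I = 0.0077824 kg m².
Total I = 1.8362 + 0.0077824 = 1.844 kg m².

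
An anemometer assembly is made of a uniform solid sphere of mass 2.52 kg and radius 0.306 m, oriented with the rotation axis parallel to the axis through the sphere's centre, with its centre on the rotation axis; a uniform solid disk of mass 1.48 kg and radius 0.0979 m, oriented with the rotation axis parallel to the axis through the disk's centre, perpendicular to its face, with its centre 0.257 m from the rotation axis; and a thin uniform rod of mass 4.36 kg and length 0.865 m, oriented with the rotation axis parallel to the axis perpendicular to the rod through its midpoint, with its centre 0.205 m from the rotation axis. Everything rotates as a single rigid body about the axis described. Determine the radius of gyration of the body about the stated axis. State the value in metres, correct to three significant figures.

0.280

Solid sphere: I_cm = (2/5)MR² = (2/5)(2.52)(0.306)² = 0.094385 kg m²; axis through the centre, so I = 0.094385 kg m².
Solid disk: I_cm = (1/2)MR² = (1/2)(1.48)(0.0979)² = 0.0070925 kg m²; centre at d = 0.257 m, so the parallel axis theorem gives I = 0.0070925 + (1.48)(0.257)² = 0.10484 kg m².
Thin rod: I_cm = (1/12)ML² = (1/12)(4.36)(0.865)² = 0.27186 kg m²; centre at d = 0.205 m, so the parallel axis theorem gives I = 0.27186 + (4.36)(0.205)² = 0.45508 kg m².
Total I = 0.65431 kg m²; total mass M = 8.36 kg.
k = √(I/M) = √(0.65431/8.36) = 0.27976 m.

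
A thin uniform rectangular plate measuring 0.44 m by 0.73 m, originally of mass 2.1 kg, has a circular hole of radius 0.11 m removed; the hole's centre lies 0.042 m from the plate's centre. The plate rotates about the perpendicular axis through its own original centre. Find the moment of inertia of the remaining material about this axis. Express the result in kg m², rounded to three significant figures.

Unpierced body about its centre: I₀ = (1/12)M(a²+b²) = (1/12)(2.1)[(0.44)² + (0.73)²] = 0.12714 kg m².
The removed disk has mass m = M·πr²/(ab) = (2.1)·π(0.11)²/(0.44·0.73) = 0.24853 kg (same uniform areal density).
Its moment of inertia about the rotation axis (parallel-axis theorem): I_hole = (1/2)mr² + md² = (1/2)(0.24853)(0.11)² + (0.24853)(0.042)² = 0.001942 kg m².
Treating the hole as negative mass, I = I₀ − I_hole = 0.12714 − 0.001942 = 0.1252 kg m².

0.125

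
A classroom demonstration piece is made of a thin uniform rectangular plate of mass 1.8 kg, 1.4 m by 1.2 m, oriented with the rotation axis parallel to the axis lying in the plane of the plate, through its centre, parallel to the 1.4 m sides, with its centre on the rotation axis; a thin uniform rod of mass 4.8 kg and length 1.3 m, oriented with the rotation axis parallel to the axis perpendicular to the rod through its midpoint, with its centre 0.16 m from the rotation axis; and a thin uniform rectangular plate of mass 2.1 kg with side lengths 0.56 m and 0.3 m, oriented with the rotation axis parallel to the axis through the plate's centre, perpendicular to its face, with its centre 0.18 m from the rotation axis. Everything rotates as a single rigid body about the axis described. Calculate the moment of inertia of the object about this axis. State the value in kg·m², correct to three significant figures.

1.15

Rectangular plate: I_cm = (1/12)Mb² = (1/12)(1.8)(1.2)² = 0.216 kg·m²; axis through the centre, so I = 0.216 kg·m².
Thin rod: I_cm = (1/12)ML² = (1/12)(4.8)(1.3)² = 0.676 kg·m²; centre at d = 0.16 m, so I = I_cm + Md² gives I = 0.676 + (4.8)(0.16)² = 0.79888 kg·m².
Rectangular plate: I_cm = (1/12)M(a²+b²) = (1/12)(2.1)[(0.56)² + (0.3)²] = 0.07063 kg·m²; centre at d = 0.18 m, so I = I_cm + Md² gives I = 0.07063 + (2.1)(0.18)² = 0.13867 kg·m².
Total I = 0.216 + 0.79888 + 0.13867 = 1.1536 kg·m².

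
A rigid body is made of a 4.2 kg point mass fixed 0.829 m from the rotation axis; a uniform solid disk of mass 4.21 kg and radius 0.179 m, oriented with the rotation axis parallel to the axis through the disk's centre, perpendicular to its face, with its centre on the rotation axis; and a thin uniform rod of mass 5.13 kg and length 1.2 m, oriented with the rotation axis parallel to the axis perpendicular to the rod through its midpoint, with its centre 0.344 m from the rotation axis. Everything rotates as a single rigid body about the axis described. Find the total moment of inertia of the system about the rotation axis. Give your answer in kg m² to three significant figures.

4.18

Point mass: I_cm = 0; centre at d = 0.829 m, so the parallel axis theorem gives I = 0 + (4.2)(0.829)² = 2.8864 kg m².
Solid disk: I_cm = (1/2)MR² = (1/2)(4.21)(0.179)² = 0.067446 kg m²; axis through the centre, so I = 0.067446 kg m².
Thin rod: I_cm = (1/12)ML² = (1/12)(5.13)(1.2)² = 0.6156 kg m²; centre at d = 0.344 m, so the parallel axis theorem gives I = 0.6156 + (5.13)(0.344)² = 1.2227 kg m².
Total I = 2.8864 + 0.067446 + 1.2227 = 4.1765 kg m².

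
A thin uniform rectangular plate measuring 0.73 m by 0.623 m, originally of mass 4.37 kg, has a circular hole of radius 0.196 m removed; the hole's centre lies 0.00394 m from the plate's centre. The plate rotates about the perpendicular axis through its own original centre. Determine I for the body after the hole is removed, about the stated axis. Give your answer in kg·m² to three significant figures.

0.313

Unpierced body about its centre: I₀ = (1/12)M(a²+b²) = (1/12)(4.37)[(0.73)² + (0.623)²] = 0.33541 kg·m².
The removed disk has mass m = M·πr²/(ab) = (4.37)·π(0.196)²/(0.73·0.623) = 1.1597 kg (same uniform areal density).
Its moment of inertia about the rotation axis (parallel-axis theorem): I_hole = (1/2)mr² + md² = (1/2)(1.1597)(0.196)² + (1.1597)(0.00394)² = 0.022293 kg·m².
Treating the hole as negative mass, I = I₀ − I_hole = 0.33541 − 0.022293 = 0.31312 kg·m².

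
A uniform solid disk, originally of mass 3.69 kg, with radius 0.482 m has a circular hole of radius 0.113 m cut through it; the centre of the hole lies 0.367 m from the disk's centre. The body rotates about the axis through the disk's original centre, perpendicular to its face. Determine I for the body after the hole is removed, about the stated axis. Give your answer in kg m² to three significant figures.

0.400

Unpierced body about its centre: I₀ = (1/2)MR² = (1/2)(3.69)(0.482)² = 0.42864 kg m².
The removed disk has mass m = M·(r/R)² = (3.69)(0.113/0.482)² = 0.20281 kg (same uniform areal density).
Its moment of inertia about the rotation axis (parallel-axis theorem): I_hole = (1/2)mr² + md² = (1/2)(0.20281)(0.113)² + (0.20281)(0.367)² = 0.028611 kg m².
Treating the hole as negative mass, I = I₀ − I_hole = 0.42864 − 0.028611 = 0.40003 kg m².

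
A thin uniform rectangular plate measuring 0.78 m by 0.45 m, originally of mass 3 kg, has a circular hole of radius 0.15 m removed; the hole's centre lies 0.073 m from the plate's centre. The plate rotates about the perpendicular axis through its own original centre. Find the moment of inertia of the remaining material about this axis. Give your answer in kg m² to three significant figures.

0.193

Unpierced body about its centre: I₀ = (1/12)M(a²+b²) = (1/12)(3)[(0.78)² + (0.45)²] = 0.20273 kg m².
The removed disk has mass m = M·πr²/(ab) = (3)·π(0.15)²/(0.78·0.45) = 0.60415 kg (same uniform areal density).
Its moment of inertia about the rotation axis (parallel-axis theorem): I_hole = (1/2)mr² + md² = (1/2)(0.60415)(0.15)² + (0.60415)(0.073)² = 0.010016 kg m².
Treating the hole as negative mass, I = I₀ − I_hole = 0.20273 − 0.010016 = 0.19271 kg m².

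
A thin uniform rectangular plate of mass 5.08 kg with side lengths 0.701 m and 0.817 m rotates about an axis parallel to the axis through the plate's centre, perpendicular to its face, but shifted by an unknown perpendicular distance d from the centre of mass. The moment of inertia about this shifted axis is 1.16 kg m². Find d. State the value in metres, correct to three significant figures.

0.363

About the centre-of-mass axis, I_cm = (1/12)M(a²+b²) = (1/12)(5.08)[(0.701)² + (0.817)²] = 0.4906 kg m².
Parallel axis theorem: I = I_cm + Md², so Md² = 1.16 − 0.4906 = 0.6694 kg m².
d = √(0.6694 / 5.08) = 0.363 m.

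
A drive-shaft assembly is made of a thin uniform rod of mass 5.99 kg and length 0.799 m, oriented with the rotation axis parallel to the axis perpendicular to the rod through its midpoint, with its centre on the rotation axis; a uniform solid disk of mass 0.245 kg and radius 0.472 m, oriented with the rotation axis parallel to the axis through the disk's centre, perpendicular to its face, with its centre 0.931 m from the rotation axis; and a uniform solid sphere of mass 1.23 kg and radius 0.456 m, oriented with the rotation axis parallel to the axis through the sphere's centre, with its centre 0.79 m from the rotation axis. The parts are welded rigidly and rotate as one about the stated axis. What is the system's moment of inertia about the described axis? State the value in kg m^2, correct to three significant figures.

Thin rod: I_cm = (1/12)ML² = (1/12)(5.99)(0.799)² = 0.31867 kg m^2; axis through the centre, so I = 0.31867 kg m^2.
Solid disk: I_cm = (1/2)MR² = (1/2)(0.245)(0.472)² = 0.027291 kg m^2; centre at d = 0.931 m, so I = I_cm + Md² gives I = 0.027291 + (0.245)(0.931)² = 0.23965 kg m^2.
Solid sphere: I_cm = (2/5)MR² = (2/5)(1.23)(0.456)² = 0.1023 kg m^2; centre at d = 0.79 m, so I = I_cm + Md² gives I = 0.1023 + (1.23)(0.79)² = 0.86995 kg m^2.
Total I = 0.31867 + 0.23965 + 0.86995 = 1.4283 kg m^2.

1.43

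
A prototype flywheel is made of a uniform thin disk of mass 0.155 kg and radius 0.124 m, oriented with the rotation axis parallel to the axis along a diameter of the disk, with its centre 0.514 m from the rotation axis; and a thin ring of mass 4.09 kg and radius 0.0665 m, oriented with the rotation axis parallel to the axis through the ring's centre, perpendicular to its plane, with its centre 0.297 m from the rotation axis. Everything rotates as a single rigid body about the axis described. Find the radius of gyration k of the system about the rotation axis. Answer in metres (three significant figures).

Thin disk: I_cm = (1/4)MR² = (1/4)(0.155)(0.124)² = 0.00059582 kg m^2; centre at d = 0.514 m, so the parallel axis theorem gives I = 0.00059582 + (0.155)(0.514)² = 0.041546 kg m^2.
Thin ring: I_cm = MR² = (4.09)(0.0665)² = 0.018087 kg m^2; centre at d = 0.297 m, so the parallel axis theorem gives I = 0.018087 + (4.09)(0.297)² = 0.37886 kg m^2.
Total I = 0.42041 kg m^2; total mass M = 4.245 kg.
k = √(I/M) = √(0.42041/4.245) = 0.3147 m.

0.315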